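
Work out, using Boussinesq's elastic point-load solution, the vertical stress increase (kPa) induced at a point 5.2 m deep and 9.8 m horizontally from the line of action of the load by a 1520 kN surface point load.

Boussinesq vertical stress below a point load on an elastic half-space:
Δσ_z = 3P/(2πz²) · [1 + (r/z)²]^(−5/2)
r/z = 9.8/5.2 = 1.8846; [1+(r/z)²]^(−5/2) = 0.022623.
Δσ_z = 3×1520/(2π×5.2²) × 0.022623 = 26.84 × 0.022623 = 0.6072 kPa

Δσ_z ≈ 0.607 kPa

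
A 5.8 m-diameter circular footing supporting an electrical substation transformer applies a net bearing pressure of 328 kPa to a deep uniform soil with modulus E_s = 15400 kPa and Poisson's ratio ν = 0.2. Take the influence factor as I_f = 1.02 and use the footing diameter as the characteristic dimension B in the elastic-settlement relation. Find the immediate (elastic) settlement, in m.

S_e ≈ 0.121 m

Immediate (elastic) settlement: S_e = q·B·(1−ν²)/E_s · I_f.
S_e = 328 × 5.8 × (1 − 0.2²) / 15400 × 1.02
    = 328 × 5.8 × 0.96 / 15400 × 1.02
    = 0.121 m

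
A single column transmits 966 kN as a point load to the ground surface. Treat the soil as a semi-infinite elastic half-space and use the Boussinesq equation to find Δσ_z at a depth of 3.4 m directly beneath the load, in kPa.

Boussinesq vertical stress below a point load on an elastic half-space:
Δσ_z = 3P/(2πz²) · [1 + (r/z)²]^(−5/2)
r/z = 0/3.4 = 0; [1+(r/z)²]^(−5/2) = 1.
Δσ_z = 3×966/(2π×3.4²) × 1 = 39.899 × 1 = 39.9 kPa

Δσ_z ≈ 39.9 kPa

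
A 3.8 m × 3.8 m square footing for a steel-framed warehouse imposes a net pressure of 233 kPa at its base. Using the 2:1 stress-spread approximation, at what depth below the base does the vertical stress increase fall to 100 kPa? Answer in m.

z ≈ 2 m

2:1 spreading — at depth z the loaded area has grown by z in each plan dimension:
qB²/(B+z)² = Δσ_z ⇒ z = B(√(q/Δσ_z) − 1) = 3.8×(√(233/100) − 1) = 2 m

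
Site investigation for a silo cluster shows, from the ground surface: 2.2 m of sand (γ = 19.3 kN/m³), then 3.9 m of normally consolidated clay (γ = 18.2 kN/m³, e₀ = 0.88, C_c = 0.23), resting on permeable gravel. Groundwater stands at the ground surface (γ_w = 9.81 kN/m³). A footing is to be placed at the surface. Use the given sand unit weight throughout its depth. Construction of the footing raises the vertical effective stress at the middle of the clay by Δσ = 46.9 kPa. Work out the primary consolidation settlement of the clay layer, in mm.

Mid-depth of clay below the ground surface: z = 2.2 + 3.9/2 = 4.15 m.
Total vertical stress at mid-clay: σ_v = 19.3×2.2 + 18.2×1.95 = 77.95 kPa.
Pore pressure: u = 9.81×(4.15 − 0) = 40.712 kPa.
Initial effective stress: σ'_0 = σ_v − u = 77.95 − 40.712 = 37.238 kPa.
Final effective stress: σ'_f = σ'_0 + Δσ = 37.238 + 46.9 = 84.138 kPa.
Normally consolidated clay, so the full stress increment lies on the virgin compression line:
S_c = C_c·H/(1+e₀)·log₁₀(σ'_f/σ'_0) = 0.23×3.9/(1+0.88)×log₁₀(84.138/37.238)
    = 0.47713 × 0.35401 = 0.1689 m

S_c ≈ 169 mm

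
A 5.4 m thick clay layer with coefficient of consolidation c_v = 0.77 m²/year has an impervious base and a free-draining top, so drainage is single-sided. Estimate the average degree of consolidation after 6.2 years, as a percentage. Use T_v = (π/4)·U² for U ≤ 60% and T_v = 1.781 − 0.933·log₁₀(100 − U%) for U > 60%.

U ≈ 45.7 %

Drainage path length: H_d = H = 5.4 m (single drainage).
T_v = c_v·t/H_d² = 0.77×6.2/5.4² = 0.16372.
T_v = 0.16372 corresponds to the U ≤ 60% branch:
U = √(4T_v/π) = 0.4566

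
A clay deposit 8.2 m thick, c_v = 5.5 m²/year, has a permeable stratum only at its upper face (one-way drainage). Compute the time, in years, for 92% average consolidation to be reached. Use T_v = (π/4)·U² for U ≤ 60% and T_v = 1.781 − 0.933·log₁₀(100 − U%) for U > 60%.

t ≈ 11.5 years

Drainage path length: H_d = H = 8.2 m (single drainage).
U > 60%: T_v = 1.781 − 0.933·log₁₀(100 − 92) = 0.93842.
t = T_v·H_d²/c_v = 0.93842×8.2²/5.5 = 11.47 years.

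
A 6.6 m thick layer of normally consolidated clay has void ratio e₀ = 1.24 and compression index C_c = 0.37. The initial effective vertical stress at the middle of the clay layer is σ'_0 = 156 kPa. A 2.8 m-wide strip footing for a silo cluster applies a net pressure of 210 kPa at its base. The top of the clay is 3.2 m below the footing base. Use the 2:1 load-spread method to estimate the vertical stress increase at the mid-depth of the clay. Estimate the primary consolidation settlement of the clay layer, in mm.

Mid-depth of clay below the footing base: z = 3.2 + 6.6/2 = 6.5 m.
Stress increase at mid-clay by the 2:1 spreading method:
Δσ = qB/(B+z) = 210×2.8/(2.8+6.5) = 63.226 kPa
Final effective stress: σ'_f = σ'_0 + Δσ = 156 + 63.226 = 219.23 kPa.
Normally consolidated clay, so the full stress increment lies on the virgin compression line:
S_c = C_c·H/(1+e₀)·log₁₀(σ'_f/σ'_0) = 0.37×6.6/(1+1.24)×log₁₀(219.23/156)
    = 1.0902 × 0.14778 = 0.1611 m

S_c ≈ 161 mm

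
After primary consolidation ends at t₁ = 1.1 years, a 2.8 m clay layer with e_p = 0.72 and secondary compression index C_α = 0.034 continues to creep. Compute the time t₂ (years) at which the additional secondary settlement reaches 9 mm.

S_s = C_α·H/(1+e_p)·log₁₀(t₂/t₁) ⇒ log₁₀(t₂/t₁) = S_s·(1+e_p)/(C_α·H).
log₁₀(t₂/t₁) = 0.009 × (1+0.72) / (0.034×2.8) = 0.1626
t₂ = t₁ × 10^0.1626 = 1.1 × 1.454 = 1.6 years

t₂ ≈ 1.6 years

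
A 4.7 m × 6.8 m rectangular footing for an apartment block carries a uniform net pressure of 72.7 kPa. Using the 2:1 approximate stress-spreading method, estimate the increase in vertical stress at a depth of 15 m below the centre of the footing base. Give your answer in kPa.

By the 2:1 method the load spreads at 1 horizontal : 2 vertical, so at depth z the loaded area has grown by z in each plan dimension:
Δσ = qBL/((B+z)(L+z)) = 72.7×4.7×6.8/((4.7+15)(6.8+15)) = 5.4103 kPa

Δσ_z ≈ 5.41 kPa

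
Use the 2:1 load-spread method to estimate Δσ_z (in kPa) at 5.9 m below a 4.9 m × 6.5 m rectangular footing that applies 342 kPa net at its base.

Δσ_z ≈ 81.3 kPa

By the 2:1 method the load spreads at 1 horizontal : 2 vertical, so at depth z the loaded area has grown by z in each plan dimension:
Δσ = qBL/((B+z)(L+z)) = 342×4.9×6.5/((4.9+5.9)(6.5+5.9)) = 81.337 kPa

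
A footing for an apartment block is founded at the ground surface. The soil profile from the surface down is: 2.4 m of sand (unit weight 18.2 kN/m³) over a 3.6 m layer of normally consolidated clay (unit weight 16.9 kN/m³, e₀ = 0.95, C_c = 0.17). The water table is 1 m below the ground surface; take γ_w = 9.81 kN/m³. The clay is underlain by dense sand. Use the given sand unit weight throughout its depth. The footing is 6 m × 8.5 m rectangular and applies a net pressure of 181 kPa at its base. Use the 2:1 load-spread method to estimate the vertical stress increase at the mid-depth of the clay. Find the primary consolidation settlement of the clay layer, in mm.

S_c ≈ 134 mm

Mid-depth of clay below the ground surface: z = 2.4 + 3.6/2 = 4.2 m.
Total vertical stress at mid-clay: σ_v = 18.2×2.4 + 16.9×1.8 = 74.1 kPa.
Pore pressure: u = 9.81×(4.2 − 1) = 31.392 kPa.
Initial effective stress: σ'_0 = σ_v − u = 74.1 − 31.392 = 42.708 kPa.
Stress increase at mid-clay by the 2:1 spreading method:
Δσ = qBL/((B+z)(L+z)) = 181×6×8.5/((6+4.2)(8.5+4.2)) = 71.26 kPa
Final effective stress: σ'_f = σ'_0 + Δσ = 42.708 + 71.26 = 113.97 kPa.
Normally consolidated clay, so the full stress increment lies on the virgin compression line:
S_c = C_c·H/(1+e₀)·log₁₀(σ'_f/σ'_0) = 0.17×3.6/(1+0.95)×log₁₀(113.97/42.708)
    = 0.31385 × 0.42628 = 0.1338 m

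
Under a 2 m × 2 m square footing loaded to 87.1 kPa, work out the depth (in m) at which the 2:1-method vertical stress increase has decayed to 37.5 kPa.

z ≈ 1.05 m

2:1 spreading — at depth z the loaded area has grown by z in each plan dimension:
qB²/(B+z)² = Δσ_z ⇒ z = B(√(q/Δσ_z) − 1) = 2×(√(87.1/37.5) − 1) = 1.048 m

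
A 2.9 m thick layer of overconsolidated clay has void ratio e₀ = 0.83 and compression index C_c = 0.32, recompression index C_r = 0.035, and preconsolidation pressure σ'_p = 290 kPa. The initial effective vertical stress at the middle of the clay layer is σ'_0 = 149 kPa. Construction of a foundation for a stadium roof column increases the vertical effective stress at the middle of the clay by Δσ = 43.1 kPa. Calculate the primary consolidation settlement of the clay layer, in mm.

S_c ≈ 6.12 mm

Final effective stress: σ'_f = 149 + 43.1 = 192.1 kPa.
σ'_f = 192.1 ≤ σ'_p = 290 kPa, so the clay remains overconsolidated and only the recompression index applies:
S_c = C_r·H/(1+e₀)·log₁₀(σ'_f/σ'_0) = 0.035×2.9/1.83×log₁₀(192.1/149)
    = 0.055465 × 0.11034 = 0.00612 m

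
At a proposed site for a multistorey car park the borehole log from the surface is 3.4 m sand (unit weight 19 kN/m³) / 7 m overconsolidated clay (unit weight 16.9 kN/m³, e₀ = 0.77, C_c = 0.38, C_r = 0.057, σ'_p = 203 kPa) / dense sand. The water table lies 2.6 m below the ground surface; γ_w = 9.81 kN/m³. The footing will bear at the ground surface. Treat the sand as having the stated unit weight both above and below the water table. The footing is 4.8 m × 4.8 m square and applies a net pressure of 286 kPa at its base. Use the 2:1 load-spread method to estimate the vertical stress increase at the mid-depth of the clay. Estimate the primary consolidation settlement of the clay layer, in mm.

S_c ≈ 45.4 mm

Mid-depth of clay below the ground surface: z = 3.4 + 7/2 = 6.9 m.
Total vertical stress at mid-clay: σ_v = 19×3.4 + 16.9×3.5 = 123.75 kPa.
Pore pressure: u = 9.81×(6.9 − 2.6) = 42.183 kPa.
Initial effective stress: σ'_0 = σ_v − u = 123.75 − 42.183 = 81.567 kPa.
Stress increase at mid-clay by the 2:1 spreading method:
Δσ = qBL/((B+z)(L+z)) = 286×4.8×4.8/((4.8+6.9)(4.8+6.9)) = 48.137 kPa
Final effective stress: σ'_f = 81.567 + 48.137 = 129.7 kPa.
σ'_f = 129.7 ≤ σ'_p = 203 kPa, so the clay remains overconsolidated and only the recompression index applies:
S_c = C_r·H/(1+e₀)·log₁₀(σ'_f/σ'_0) = 0.057×7/1.77×log₁₀(129.7/81.567)
    = 0.22542 × 0.20143 = 0.04541 m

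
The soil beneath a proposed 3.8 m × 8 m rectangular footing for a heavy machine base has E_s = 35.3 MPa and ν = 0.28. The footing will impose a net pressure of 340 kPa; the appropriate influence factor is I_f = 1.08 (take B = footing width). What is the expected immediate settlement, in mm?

Immediate (elastic) settlement: S_e = q·B·(1−ν²)/E_s · I_f.
E_s = 35.3 MPa = 35300 kPa.
S_e = 340 × 3.8 × (1 − 0.28²) / 35300 × 1.08
    = 340 × 3.8 × 0.9216 / 35300 × 1.08
    = 0.03643 m = 36.43 mm

S_e ≈ 36.4 mm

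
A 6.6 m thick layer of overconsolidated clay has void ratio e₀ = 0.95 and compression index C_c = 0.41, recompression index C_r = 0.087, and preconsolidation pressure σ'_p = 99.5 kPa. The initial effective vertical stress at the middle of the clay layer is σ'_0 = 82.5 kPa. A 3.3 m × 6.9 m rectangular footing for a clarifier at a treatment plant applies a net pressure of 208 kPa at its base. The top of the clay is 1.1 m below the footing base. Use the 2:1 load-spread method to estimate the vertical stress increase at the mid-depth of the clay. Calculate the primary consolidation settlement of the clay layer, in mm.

Mid-depth of clay below the footing base: z = 1.1 + 6.6/2 = 4.4 m.
Stress increase at mid-clay by the 2:1 spreading method:
Δσ = qBL/((B+z)(L+z)) = 208×3.3×6.9/((3.3+4.4)(6.9+4.4)) = 54.432 kPa
Final effective stress: σ'_f = 82.5 + 54.432 = 136.93 kPa.
σ'_f = 136.93 > σ'_p = 99.5 kPa, so the stress path crosses the preconsolidation pressure — recompression up to σ'_p, then virgin compression beyond:
S_c = H/(1+e₀)·[C_r·log₁₀(σ'_p/σ'_0) + C_c·log₁₀(σ'_f/σ'_p)]
    = 6.6/1.95 × [0.087×log₁₀(99.5/82.5) + 0.41×log₁₀(136.93/99.5)]
    = 3.3846 × [0.0070791 + 0.056857] = 0.2164 m

S_c ≈ 216 mm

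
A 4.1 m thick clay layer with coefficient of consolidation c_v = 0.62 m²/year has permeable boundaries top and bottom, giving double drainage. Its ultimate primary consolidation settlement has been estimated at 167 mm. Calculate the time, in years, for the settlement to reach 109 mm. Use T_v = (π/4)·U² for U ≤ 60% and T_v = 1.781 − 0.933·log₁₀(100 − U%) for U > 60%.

Drainage path length: H_d = H/2 = 2.05 m (double drainage).
U = S(t)/S_ult = 109/167 = 0.6527.
U > 60%: T_v = 1.781 − 0.933·log₁₀(100 − 65.269) = 0.34352.
t = T_v·H_d²/c_v = 0.34352×2.05²/0.62 = 2.328 years.

t ≈ 2.33 years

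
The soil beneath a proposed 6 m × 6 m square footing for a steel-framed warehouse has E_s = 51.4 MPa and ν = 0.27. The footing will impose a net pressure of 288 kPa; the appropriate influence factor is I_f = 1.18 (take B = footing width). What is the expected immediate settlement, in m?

S_e ≈ 0.0368 m

Immediate (elastic) settlement: S_e = q·B·(1−ν²)/E_s · I_f.
E_s = 51.4 MPa = 51400 kPa.
S_e = 288 × 6 × (1 − 0.27²) / 51400 × 1.18
    = 288 × 6 × 0.9271 / 51400 × 1.18
    = 0.03678 m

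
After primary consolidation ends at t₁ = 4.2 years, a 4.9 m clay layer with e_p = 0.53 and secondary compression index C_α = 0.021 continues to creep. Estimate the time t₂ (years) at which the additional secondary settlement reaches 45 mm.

S_s = C_α·H/(1+e_p)·log₁₀(t₂/t₁) ⇒ log₁₀(t₂/t₁) = S_s·(1+e_p)/(C_α·H).
log₁₀(t₂/t₁) = 0.045 × (1+0.53) / (0.021×4.9) = 0.6691
t₂ = t₁ × 10^0.6691 = 4.2 × 4.668 = 19.6 years

t₂ ≈ 19.6 years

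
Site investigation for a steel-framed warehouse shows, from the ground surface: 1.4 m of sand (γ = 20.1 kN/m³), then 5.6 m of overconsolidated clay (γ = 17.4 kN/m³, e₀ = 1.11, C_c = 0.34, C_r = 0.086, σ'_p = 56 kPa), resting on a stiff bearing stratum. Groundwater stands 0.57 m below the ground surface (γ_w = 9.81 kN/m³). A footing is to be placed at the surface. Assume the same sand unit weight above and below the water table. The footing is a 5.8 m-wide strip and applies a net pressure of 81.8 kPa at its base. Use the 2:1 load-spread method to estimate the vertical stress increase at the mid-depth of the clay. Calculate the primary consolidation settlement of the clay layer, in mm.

S_c ≈ 211 mm

Mid-depth of clay below the ground surface: z = 1.4 + 5.6/2 = 4.2 m.
Total vertical stress at mid-clay: σ_v = 20.1×1.4 + 17.4×2.8 = 76.86 kPa.
Pore pressure: u = 9.81×(4.2 − 0.57) = 35.61 kPa.
Initial effective stress: σ'_0 = σ_v − u = 76.86 − 35.61 = 41.25 kPa.
Stress increase at mid-clay by the 2:1 spreading method:
Δσ = qB/(B+z) = 81.8×5.8/(5.8+4.2) = 47.444 kPa
Final effective stress: σ'_f = 41.25 + 47.444 = 88.694 kPa.
σ'_f = 88.694 > σ'_p = 56 kPa, so the stress path crosses the preconsolidation pressure — recompression up to σ'_p, then virgin compression beyond:
S_c = H/(1+e₀)·[C_r·log₁₀(σ'_p/σ'_0) + C_c·log₁₀(σ'_f/σ'_p)]
    = 5.6/2.11 × [0.086×log₁₀(56/41.25) + 0.34×log₁₀(88.694/56)]
    = 2.654 × [0.011418 + 0.0679] = 0.2105 m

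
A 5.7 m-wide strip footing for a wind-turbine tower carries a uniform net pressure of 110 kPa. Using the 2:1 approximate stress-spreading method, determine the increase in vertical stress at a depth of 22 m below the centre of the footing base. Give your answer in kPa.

By the 2:1 method the load spreads at 1 horizontal : 2 vertical, so at depth z the loaded area has grown by z in each plan dimension:
Δσ = qB/(B+z) = 110×5.7/(5.7+22) = 22.635 kPa

Δσ_z ≈ 22.6 kPa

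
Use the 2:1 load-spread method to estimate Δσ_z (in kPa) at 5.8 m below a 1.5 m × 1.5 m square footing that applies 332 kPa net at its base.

Δσ_z ≈ 14 kPa

By the 2:1 method the load spreads at 1 horizontal : 2 vertical, so at depth z the loaded area has grown by z in each plan dimension:
Δσ = qBL/((B+z)(L+z)) = 332×1.5×1.5/((1.5+5.8)(1.5+5.8)) = 14.018 kPa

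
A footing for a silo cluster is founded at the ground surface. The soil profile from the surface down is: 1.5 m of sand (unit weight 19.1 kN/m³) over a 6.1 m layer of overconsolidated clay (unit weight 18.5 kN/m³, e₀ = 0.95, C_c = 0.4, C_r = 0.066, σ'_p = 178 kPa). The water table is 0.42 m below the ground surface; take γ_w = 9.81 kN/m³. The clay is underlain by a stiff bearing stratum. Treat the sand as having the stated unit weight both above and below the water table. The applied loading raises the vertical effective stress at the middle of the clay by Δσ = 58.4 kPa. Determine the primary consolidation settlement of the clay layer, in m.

Mid-depth of clay below the ground surface: z = 1.5 + 6.1/2 = 4.55 m.
Total vertical stress at mid-clay: σ_v = 19.1×1.5 + 18.5×3.05 = 85.075 kPa.
Pore pressure: u = 9.81×(4.55 − 0.42) = 40.515 kPa.
Initial effective stress: σ'_0 = σ_v − u = 85.075 − 40.515 = 44.56 kPa.
Final effective stress: σ'_f = 44.56 + 58.4 = 102.96 kPa.
σ'_f = 102.96 ≤ σ'_p = 178 kPa, so the clay remains overconsolidated and only the recompression index applies:
S_c = C_r·H/(1+e₀)·log₁₀(σ'_f/σ'_0) = 0.066×6.1/1.95×log₁₀(102.96/44.56)
    = 0.20646 × 0.36372 = 0.07509 m

S_c ≈ 0.0751 m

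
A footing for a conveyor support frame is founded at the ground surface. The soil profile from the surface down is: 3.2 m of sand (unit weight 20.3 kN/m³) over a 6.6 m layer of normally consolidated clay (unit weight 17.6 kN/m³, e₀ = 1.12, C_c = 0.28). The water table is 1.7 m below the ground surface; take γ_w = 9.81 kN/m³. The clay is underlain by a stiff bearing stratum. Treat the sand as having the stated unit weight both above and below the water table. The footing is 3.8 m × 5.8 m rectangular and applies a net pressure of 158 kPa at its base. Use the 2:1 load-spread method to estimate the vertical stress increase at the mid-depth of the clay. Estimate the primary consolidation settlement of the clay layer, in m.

Mid-depth of clay below the ground surface: z = 3.2 + 6.6/2 = 6.5 m.
Total vertical stress at mid-clay: σ_v = 20.3×3.2 + 17.6×3.3 = 123.04 kPa.
Pore pressure: u = 9.81×(6.5 − 1.7) = 47.088 kPa.
Initial effective stress: σ'_0 = σ_v − u = 123.04 − 47.088 = 75.952 kPa.
Stress increase at mid-clay by the 2:1 spreading method:
Δσ = qBL/((B+z)(L+z)) = 158×3.8×5.8/((3.8+6.5)(5.8+6.5)) = 27.487 kPa
Final effective stress: σ'_f = σ'_0 + Δσ = 75.952 + 27.487 = 103.44 kPa.
Normally consolidated clay, so the full stress increment lies on the virgin compression line:
S_c = C_c·H/(1+e₀)·log₁₀(σ'_f/σ'_0) = 0.28×6.6/(1+1.12)×log₁₀(103.44/75.952)
    = 0.8717 × 0.13415 = 0.1169 m

S_c ≈ 0.117 m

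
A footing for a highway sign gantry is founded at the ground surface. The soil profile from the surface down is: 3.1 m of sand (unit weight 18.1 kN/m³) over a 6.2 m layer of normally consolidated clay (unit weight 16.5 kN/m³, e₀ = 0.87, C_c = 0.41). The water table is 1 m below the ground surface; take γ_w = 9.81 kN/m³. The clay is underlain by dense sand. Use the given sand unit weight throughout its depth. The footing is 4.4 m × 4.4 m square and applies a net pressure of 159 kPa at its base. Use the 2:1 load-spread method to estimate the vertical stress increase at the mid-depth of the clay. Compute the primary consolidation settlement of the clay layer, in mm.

Mid-depth of clay below the ground surface: z = 3.1 + 6.2/2 = 6.2 m.
Total vertical stress at mid-clay: σ_v = 18.1×3.1 + 16.5×3.1 = 107.26 kPa.
Pore pressure: u = 9.81×(6.2 − 1) = 51.012 kPa.
Initial effective stress: σ'_0 = σ_v − u = 107.26 − 51.012 = 56.248 kPa.
Stress increase at mid-clay by the 2:1 spreading method:
Δσ = qBL/((B+z)(L+z)) = 159×4.4×4.4/((4.4+6.2)(4.4+6.2)) = 27.396 kPa
Final effective stress: σ'_f = σ'_0 + Δσ = 56.248 + 27.396 = 83.644 kPa.
Normally consolidated clay, so the full stress increment lies on the virgin compression line:
S_c = C_c·H/(1+e₀)·log₁₀(σ'_f/σ'_0) = 0.41×6.2/(1+0.87)×log₁₀(83.644/56.248)
    = 1.3594 × 0.17233 = 0.2343 m

S_c ≈ 234 mm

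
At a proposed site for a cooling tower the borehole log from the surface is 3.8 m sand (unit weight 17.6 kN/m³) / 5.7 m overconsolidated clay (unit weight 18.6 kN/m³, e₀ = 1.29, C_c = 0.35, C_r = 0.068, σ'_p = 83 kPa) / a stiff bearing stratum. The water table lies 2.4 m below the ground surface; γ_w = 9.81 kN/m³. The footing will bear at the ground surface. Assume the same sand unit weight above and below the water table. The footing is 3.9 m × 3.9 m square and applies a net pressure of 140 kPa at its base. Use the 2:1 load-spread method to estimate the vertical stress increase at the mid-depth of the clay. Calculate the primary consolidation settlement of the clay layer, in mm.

S_c ≈ 64.6 mm

Mid-depth of clay below the ground surface: z = 3.8 + 5.7/2 = 6.65 m.
Total vertical stress at mid-clay: σ_v = 17.6×3.8 + 18.6×2.85 = 119.89 kPa.
Pore pressure: u = 9.81×(6.65 − 2.4) = 41.693 kPa.
Initial effective stress: σ'_0 = σ_v − u = 119.89 − 41.693 = 78.197 kPa.
Stress increase at mid-clay by the 2:1 spreading method:
Δσ = qBL/((B+z)(L+z)) = 140×3.9×3.9/((3.9+6.65)(3.9+6.65)) = 19.132 kPa
Final effective stress: σ'_f = 78.197 + 19.132 = 97.329 kPa.
σ'_f = 97.329 > σ'_p = 83 kPa, so the stress path crosses the preconsolidation pressure — recompression up to σ'_p, then virgin compression beyond:
S_c = H/(1+e₀)·[C_r·log₁₀(σ'_p/σ'_0) + C_c·log₁₀(σ'_f/σ'_p)]
    = 5.7/2.29 × [0.068×log₁₀(83/78.197) + 0.35×log₁₀(97.329/83)]
    = 2.4891 × [0.0017604 + 0.024207] = 0.06464 m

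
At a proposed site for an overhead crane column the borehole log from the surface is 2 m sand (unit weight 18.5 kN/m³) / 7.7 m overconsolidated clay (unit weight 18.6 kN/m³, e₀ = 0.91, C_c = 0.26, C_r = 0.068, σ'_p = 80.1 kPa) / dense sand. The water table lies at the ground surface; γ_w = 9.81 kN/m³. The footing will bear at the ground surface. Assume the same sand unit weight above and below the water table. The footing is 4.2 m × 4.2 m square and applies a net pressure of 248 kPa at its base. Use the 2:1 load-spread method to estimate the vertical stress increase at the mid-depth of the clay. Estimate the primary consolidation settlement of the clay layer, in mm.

Mid-depth of clay below the ground surface: z = 2 + 7.7/2 = 5.85 m.
Total vertical stress at mid-clay: σ_v = 18.5×2 + 18.6×3.85 = 108.61 kPa.
Pore pressure: u = 9.81×(5.85 − 0) = 57.389 kPa.
Initial effective stress: σ'_0 = σ_v − u = 108.61 − 57.389 = 51.221 kPa.
Stress increase at mid-clay by the 2:1 spreading method:
Δσ = qBL/((B+z)(L+z)) = 248×4.2×4.2/((4.2+5.85)(4.2+5.85)) = 43.313 kPa
Final effective stress: σ'_f = 51.221 + 43.313 = 94.534 kPa.
σ'_f = 94.534 > σ'_p = 80.1 kPa, so the stress path crosses the preconsolidation pressure — recompression up to σ'_p, then virgin compression beyond:
S_c = H/(1+e₀)·[C_r·log₁₀(σ'_p/σ'_0) + C_c·log₁₀(σ'_f/σ'_p)]
    = 7.7/1.91 × [0.068×log₁₀(80.1/51.221) + 0.26×log₁₀(94.534/80.1)]
    = 4.0314 × [0.013205 + 0.018708] = 0.1287 m

S_c ≈ 129 mm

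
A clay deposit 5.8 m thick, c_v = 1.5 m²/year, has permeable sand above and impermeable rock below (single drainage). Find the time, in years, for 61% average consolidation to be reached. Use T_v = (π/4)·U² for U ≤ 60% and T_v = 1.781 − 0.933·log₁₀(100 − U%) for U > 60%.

t ≈ 6.65 years

Drainage path length: H_d = H = 5.8 m (single drainage).
U > 60%: T_v = 1.781 − 0.933·log₁₀(100 − 61) = 0.29654.
t = T_v·H_d²/c_v = 0.29654×5.8²/1.5 = 6.65 years.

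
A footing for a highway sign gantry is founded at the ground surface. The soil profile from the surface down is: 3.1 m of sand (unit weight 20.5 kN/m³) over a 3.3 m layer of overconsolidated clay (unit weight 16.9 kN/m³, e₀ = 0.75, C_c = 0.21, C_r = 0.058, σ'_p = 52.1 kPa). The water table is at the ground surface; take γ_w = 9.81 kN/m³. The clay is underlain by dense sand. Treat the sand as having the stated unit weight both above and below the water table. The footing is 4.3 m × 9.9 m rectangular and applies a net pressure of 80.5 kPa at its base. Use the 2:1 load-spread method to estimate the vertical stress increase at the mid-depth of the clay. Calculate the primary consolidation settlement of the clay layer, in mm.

S_c ≈ 59.6 mm

Mid-depth of clay below the ground surface: z = 3.1 + 3.3/2 = 4.75 m.
Total vertical stress at mid-clay: σ_v = 20.5×3.1 + 16.9×1.65 = 91.435 kPa.
Pore pressure: u = 9.81×(4.75 − 0) = 46.598 kPa.
Initial effective stress: σ'_0 = σ_v − u = 91.435 − 46.598 = 44.837 kPa.
Stress increase at mid-clay by the 2:1 spreading method:
Δσ = qBL/((B+z)(L+z)) = 80.5×4.3×9.9/((4.3+4.75)(9.9+4.75)) = 25.847 kPa
Final effective stress: σ'_f = 44.837 + 25.847 = 70.684 kPa.
σ'_f = 70.684 > σ'_p = 52.1 kPa, so the stress path crosses the preconsolidation pressure — recompression up to σ'_p, then virgin compression beyond:
S_c = H/(1+e₀)·[C_r·log₁₀(σ'_p/σ'_0) + C_c·log₁₀(σ'_f/σ'_p)]
    = 3.3/1.75 × [0.058×log₁₀(52.1/44.837) + 0.21×log₁₀(70.684/52.1)]
    = 1.8857 × [0.0037817 + 0.027822] = 0.0596 m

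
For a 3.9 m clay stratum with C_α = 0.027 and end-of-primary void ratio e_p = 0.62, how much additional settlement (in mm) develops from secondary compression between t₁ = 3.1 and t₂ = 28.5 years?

S_s ≈ 62.6 mm

Secondary compression: S_s = C_α·H/(1+e_p)·log₁₀(t₂/t₁)
S_s = 0.027×3.9/(1+0.62)×log₁₀(28.5/3.1)
    = 0.065 × 0.9635 = 0.06263 m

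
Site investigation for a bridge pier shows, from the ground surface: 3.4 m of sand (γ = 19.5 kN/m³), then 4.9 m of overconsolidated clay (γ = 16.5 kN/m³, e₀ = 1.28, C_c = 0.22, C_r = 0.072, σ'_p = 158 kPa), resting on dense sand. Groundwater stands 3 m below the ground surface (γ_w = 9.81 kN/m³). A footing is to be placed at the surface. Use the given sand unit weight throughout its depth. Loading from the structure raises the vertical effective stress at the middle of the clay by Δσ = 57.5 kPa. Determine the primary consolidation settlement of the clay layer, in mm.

Mid-depth of clay below the ground surface: z = 3.4 + 4.9/2 = 5.85 m.
Total vertical stress at mid-clay: σ_v = 19.5×3.4 + 16.5×2.45 = 106.72 kPa.
Pore pressure: u = 9.81×(5.85 − 3) = 27.959 kPa.
Initial effective stress: σ'_0 = σ_v − u = 106.72 − 27.959 = 78.761 kPa.
Final effective stress: σ'_f = 78.761 + 57.5 = 136.26 kPa.
σ'_f = 136.26 ≤ σ'_p = 158 kPa, so the clay remains overconsolidated and only the recompression index applies:
S_c = C_r·H/(1+e₀)·log₁₀(σ'_f/σ'_0) = 0.072×4.9/2.28×log₁₀(136.26/78.761)
    = 0.15474 × 0.23806 = 0.03684 m

S_c ≈ 36.8 mm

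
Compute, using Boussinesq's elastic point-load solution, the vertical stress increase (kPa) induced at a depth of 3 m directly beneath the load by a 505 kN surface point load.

Δσ_z ≈ 26.8 kPa

Boussinesq vertical stress below a point load on an elastic half-space:
Δσ_z = 3P/(2πz²) · [1 + (r/z)²]^(−5/2)
r/z = 0/3 = 0; [1+(r/z)²]^(−5/2) = 1.
Δσ_z = 3×505/(2π×3²) × 1 = 26.791 × 1 = 26.79 kPa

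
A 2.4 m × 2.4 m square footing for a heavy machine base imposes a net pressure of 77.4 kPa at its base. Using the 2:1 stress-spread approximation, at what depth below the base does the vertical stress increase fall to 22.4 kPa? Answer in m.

z ≈ 2.06 m

2:1 spreading — at depth z the loaded area has grown by z in each plan dimension:
qB²/(B+z)² = Δσ_z ⇒ z = B(√(q/Δσ_z) − 1) = 2.4×(√(77.4/22.4) − 1) = 2.061 m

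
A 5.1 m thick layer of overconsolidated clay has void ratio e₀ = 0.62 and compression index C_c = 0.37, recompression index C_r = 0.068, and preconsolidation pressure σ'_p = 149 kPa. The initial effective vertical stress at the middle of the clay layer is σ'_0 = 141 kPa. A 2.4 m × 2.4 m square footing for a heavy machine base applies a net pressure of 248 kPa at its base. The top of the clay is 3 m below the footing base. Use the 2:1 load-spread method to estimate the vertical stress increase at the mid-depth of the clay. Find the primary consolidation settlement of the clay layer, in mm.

S_c ≈ 52.4 mm

Mid-depth of clay below the footing base: z = 3 + 5.1/2 = 5.55 m.
Stress increase at mid-clay by the 2:1 spreading method:
Δσ = qBL/((B+z)(L+z)) = 248×2.4×2.4/((2.4+5.55)(2.4+5.55)) = 22.602 kPa
Final effective stress: σ'_f = 141 + 22.602 = 163.6 kPa.
σ'_f = 163.6 > σ'_p = 149 kPa, so the stress path crosses the preconsolidation pressure — recompression up to σ'_p, then virgin compression beyond:
S_c = H/(1+e₀)·[C_r·log₁₀(σ'_p/σ'_0) + C_c·log₁₀(σ'_f/σ'_p)]
    = 5.1/1.62 × [0.068×log₁₀(149/141) + 0.37×log₁₀(163.6/149)]
    = 3.1481 × [0.0016298 + 0.015021] = 0.05242 m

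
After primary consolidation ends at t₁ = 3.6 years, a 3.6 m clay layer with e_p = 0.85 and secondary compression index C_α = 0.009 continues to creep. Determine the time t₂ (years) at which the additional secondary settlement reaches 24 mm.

t₂ ≈ 84.5 years

S_s = C_α·H/(1+e_p)·log₁₀(t₂/t₁) ⇒ log₁₀(t₂/t₁) = S_s·(1+e_p)/(C_α·H).
log₁₀(t₂/t₁) = 0.024 × (1+0.85) / (0.009×3.6) = 1.37
t₂ = t₁ × 10^1.37 = 3.6 × 23.46 = 84.46 years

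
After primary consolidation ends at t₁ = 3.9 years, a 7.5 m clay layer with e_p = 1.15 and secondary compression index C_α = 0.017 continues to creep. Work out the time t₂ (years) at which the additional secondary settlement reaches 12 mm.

t₂ ≈ 6.21 years

S_s = C_α·H/(1+e_p)·log₁₀(t₂/t₁) ⇒ log₁₀(t₂/t₁) = S_s·(1+e_p)/(C_α·H).
log₁₀(t₂/t₁) = 0.012 × (1+1.15) / (0.017×7.5) = 0.2024
t₂ = t₁ × 10^0.2024 = 3.9 × 1.594 = 6.215 years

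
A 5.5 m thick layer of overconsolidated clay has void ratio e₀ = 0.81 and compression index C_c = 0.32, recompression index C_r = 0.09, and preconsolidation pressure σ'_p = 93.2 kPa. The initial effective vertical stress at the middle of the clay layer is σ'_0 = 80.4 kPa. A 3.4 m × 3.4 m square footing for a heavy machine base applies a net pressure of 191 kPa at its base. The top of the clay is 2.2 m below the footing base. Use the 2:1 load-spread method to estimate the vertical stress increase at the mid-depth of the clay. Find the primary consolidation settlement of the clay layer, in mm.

Mid-depth of clay below the footing base: z = 2.2 + 5.5/2 = 4.95 m.
Stress increase at mid-clay by the 2:1 spreading method:
Δσ = qBL/((B+z)(L+z)) = 191×3.4×3.4/((3.4+4.95)(3.4+4.95)) = 31.668 kPa
Final effective stress: σ'_f = 80.4 + 31.668 = 112.07 kPa.
σ'_f = 112.07 > σ'_p = 93.2 kPa, so the stress path crosses the preconsolidation pressure — recompression up to σ'_p, then virgin compression beyond:
S_c = H/(1+e₀)·[C_r·log₁₀(σ'_p/σ'_0) + C_c·log₁₀(σ'_f/σ'_p)]
    = 5.5/1.81 × [0.09×log₁₀(93.2/80.4) + 0.32×log₁₀(112.07/93.2)]
    = 3.0387 × [0.0057744 + 0.025624] = 0.09541 m

S_c ≈ 95.4 mm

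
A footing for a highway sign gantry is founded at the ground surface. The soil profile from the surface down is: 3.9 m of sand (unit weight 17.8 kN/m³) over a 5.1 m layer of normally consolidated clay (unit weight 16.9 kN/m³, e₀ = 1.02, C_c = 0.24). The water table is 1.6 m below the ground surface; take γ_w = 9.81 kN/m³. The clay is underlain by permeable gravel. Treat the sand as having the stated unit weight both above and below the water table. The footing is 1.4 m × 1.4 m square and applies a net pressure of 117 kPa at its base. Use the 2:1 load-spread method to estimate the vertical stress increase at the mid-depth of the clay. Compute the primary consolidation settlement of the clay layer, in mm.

Mid-depth of clay below the ground surface: z = 3.9 + 5.1/2 = 6.45 m.
Total vertical stress at mid-clay: σ_v = 17.8×3.9 + 16.9×2.55 = 112.51 kPa.
Pore pressure: u = 9.81×(6.45 − 1.6) = 47.578 kPa.
Initial effective stress: σ'_0 = σ_v − u = 112.51 − 47.578 = 64.932 kPa.
Stress increase at mid-clay by the 2:1 spreading method:
Δσ = qBL/((B+z)(L+z)) = 117×1.4×1.4/((1.4+6.45)(1.4+6.45)) = 3.7214 kPa
Final effective stress: σ'_f = σ'_0 + Δσ = 64.932 + 3.7214 = 68.653 kPa.
Normally consolidated clay, so the full stress increment lies on the virgin compression line:
S_c = C_c·H/(1+e₀)·log₁₀(σ'_f/σ'_0) = 0.24×5.1/(1+1.02)×log₁₀(68.653/64.932)
    = 0.60594 × 0.024201 = 0.01466 m

S_c ≈ 14.7 mm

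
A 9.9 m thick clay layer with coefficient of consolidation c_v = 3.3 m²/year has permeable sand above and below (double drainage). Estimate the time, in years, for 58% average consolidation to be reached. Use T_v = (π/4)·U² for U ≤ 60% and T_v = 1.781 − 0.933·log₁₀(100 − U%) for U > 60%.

t ≈ 1.96 years

Drainage path length: H_d = H/2 = 4.95 m (double drainage).
U ≤ 60%: T_v = (π/4)·U² = (π/4)×0.58² = 0.26421.
t = T_v·H_d²/c_v = 0.26421×4.95²/3.3 = 1.962 years.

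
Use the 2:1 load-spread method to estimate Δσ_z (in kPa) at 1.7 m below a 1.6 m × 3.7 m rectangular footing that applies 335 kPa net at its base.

Δσ_z ≈ 111 kPa

By the 2:1 method the load spreads at 1 horizontal : 2 vertical, so at depth z the loaded area has grown by z in each plan dimension:
Δσ = qBL/((B+z)(L+z)) = 335×1.6×3.7/((1.6+1.7)(3.7+1.7)) = 111.29 kPa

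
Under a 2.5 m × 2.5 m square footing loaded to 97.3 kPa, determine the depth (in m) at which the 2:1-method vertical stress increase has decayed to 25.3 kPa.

2:1 spreading — at depth z the loaded area has grown by z in each plan dimension:
qB²/(B+z)² = Δσ_z ⇒ z = B(√(q/Δσ_z) − 1) = 2.5×(√(97.3/25.3) − 1) = 2.403 m

z ≈ 2.4 m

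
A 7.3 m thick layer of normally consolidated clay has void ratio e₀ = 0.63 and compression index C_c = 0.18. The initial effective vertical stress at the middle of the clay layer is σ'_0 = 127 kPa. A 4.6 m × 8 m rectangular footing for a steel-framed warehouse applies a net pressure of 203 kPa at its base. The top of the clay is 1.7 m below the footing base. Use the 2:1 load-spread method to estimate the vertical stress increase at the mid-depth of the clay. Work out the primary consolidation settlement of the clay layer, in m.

S_c ≈ 0.128 m

Mid-depth of clay below the footing base: z = 1.7 + 7.3/2 = 5.35 m.
Stress increase at mid-clay by the 2:1 spreading method:
Δσ = qBL/((B+z)(L+z)) = 203×4.6×8/((4.6+5.35)(8+5.35)) = 56.239 kPa
Final effective stress: σ'_f = σ'_0 + Δσ = 127 + 56.239 = 183.24 kPa.
Normally consolidated clay, so the full stress increment lies on the virgin compression line:
S_c = C_c·H/(1+e₀)·log₁₀(σ'_f/σ'_0) = 0.18×7.3/(1+0.63)×log₁₀(183.24/127)
    = 0.80613 × 0.15922 = 0.1284 m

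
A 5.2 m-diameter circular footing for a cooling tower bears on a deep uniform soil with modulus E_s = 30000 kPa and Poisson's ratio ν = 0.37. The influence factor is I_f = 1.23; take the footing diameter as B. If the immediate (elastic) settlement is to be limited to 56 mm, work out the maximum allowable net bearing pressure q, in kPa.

q ≈ 304 kPa

S_e = q·B·(1−ν²)/E_s · I_f  ⇒  q = S_e·E_s / (B·(1−ν²)·I_f).
q = 0.056 × 30000 / (5.2 × 0.8631 × 1.23) = 304.3 kPa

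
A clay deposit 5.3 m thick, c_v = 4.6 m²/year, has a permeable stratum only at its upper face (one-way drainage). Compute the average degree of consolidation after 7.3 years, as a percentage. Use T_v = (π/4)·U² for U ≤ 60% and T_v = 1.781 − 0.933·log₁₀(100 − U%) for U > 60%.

U ≈ 95.8 %

Drainage path length: H_d = H = 5.3 m (single drainage).
T_v = c_v·t/H_d² = 4.6×7.3/5.3² = 1.1954.
T_v = 1.1954 corresponds to the U > 60% branch:
U = 1 − 10^((1.781 − T_v)/0.933)/100 = 0.9576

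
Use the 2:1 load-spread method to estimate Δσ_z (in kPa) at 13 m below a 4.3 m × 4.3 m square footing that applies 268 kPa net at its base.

Δσ_z ≈ 16.6 kPa

By the 2:1 method the load spreads at 1 horizontal : 2 vertical, so at depth z the loaded area has grown by z in each plan dimension:
Δσ = qBL/((B+z)(L+z)) = 268×4.3×4.3/((4.3+13)(4.3+13)) = 16.557 kPa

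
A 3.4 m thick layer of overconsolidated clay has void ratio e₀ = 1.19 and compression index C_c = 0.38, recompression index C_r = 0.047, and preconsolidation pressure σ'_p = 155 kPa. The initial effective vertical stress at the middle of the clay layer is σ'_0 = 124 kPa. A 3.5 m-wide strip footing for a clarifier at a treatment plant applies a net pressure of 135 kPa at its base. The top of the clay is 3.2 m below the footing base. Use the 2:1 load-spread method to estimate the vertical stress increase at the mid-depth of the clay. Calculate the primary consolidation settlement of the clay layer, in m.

S_c ≈ 0.0457 m

Mid-depth of clay below the footing base: z = 3.2 + 3.4/2 = 4.9 m.
Stress increase at mid-clay by the 2:1 spreading method:
Δσ = qB/(B+z) = 135×3.5/(3.5+4.9) = 56.25 kPa
Final effective stress: σ'_f = 124 + 56.25 = 180.25 kPa.
σ'_f = 180.25 > σ'_p = 155 kPa, so the stress path crosses the preconsolidation pressure — recompression up to σ'_p, then virgin compression beyond:
S_c = H/(1+e₀)·[C_r·log₁₀(σ'_p/σ'_0) + C_c·log₁₀(σ'_f/σ'_p)]
    = 3.4/2.19 × [0.047×log₁₀(155/124) + 0.38×log₁₀(180.25/155)]
    = 1.5525 × [0.0045548 + 0.024907] = 0.04574 m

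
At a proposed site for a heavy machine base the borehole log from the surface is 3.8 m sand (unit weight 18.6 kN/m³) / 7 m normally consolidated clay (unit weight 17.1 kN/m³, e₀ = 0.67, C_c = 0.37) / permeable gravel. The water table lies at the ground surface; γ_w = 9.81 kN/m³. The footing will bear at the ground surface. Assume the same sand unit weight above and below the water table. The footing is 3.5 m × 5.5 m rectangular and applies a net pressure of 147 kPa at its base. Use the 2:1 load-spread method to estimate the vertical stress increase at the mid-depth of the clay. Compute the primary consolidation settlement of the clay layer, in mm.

S_c ≈ 201 mm

Mid-depth of clay below the ground surface: z = 3.8 + 7/2 = 7.3 m.
Total vertical stress at mid-clay: σ_v = 18.6×3.8 + 17.1×3.5 = 130.53 kPa.
Pore pressure: u = 9.81×(7.3 − 0) = 71.613 kPa.
Initial effective stress: σ'_0 = σ_v − u = 130.53 − 71.613 = 58.917 kPa.
Stress increase at mid-clay by the 2:1 spreading method:
Δσ = qBL/((B+z)(L+z)) = 147×3.5×5.5/((3.5+7.3)(5.5+7.3)) = 20.47 kPa
Final effective stress: σ'_f = σ'_0 + Δσ = 58.917 + 20.47 = 79.387 kPa.
Normally consolidated clay, so the full stress increment lies on the virgin compression line:
S_c = C_c·H/(1+e₀)·log₁₀(σ'_f/σ'_0) = 0.37×7/(1+0.67)×log₁₀(79.387/58.917)
    = 1.5509 × 0.12951 = 0.2009 m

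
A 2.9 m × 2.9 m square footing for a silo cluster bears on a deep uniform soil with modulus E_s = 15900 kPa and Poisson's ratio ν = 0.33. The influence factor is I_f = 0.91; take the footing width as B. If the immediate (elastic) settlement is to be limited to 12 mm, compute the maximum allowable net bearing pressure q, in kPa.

S_e = q·B·(1−ν²)/E_s · I_f  ⇒  q = S_e·E_s / (B·(1−ν²)·I_f).
q = 0.012 × 15900 / (2.9 × 0.8911 × 0.91) = 81.14 kPa

q ≈ 81.1 kPa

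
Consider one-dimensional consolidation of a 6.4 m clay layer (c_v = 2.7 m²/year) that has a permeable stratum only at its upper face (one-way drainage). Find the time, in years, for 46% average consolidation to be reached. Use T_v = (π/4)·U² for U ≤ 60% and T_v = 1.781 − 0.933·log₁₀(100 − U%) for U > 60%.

Drainage path length: H_d = H = 6.4 m (single drainage).
U ≤ 60%: T_v = (π/4)·U² = (π/4)×0.46² = 0.16619.
t = T_v·H_d²/c_v = 0.16619×6.4²/2.7 = 2.521 years.

t ≈ 2.52 years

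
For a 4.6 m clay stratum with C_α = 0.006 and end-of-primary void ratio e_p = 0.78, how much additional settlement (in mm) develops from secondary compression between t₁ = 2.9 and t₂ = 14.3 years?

Secondary compression: S_s = C_α·H/(1+e_p)·log₁₀(t₂/t₁)
S_s = 0.006×4.6/(1+0.78)×log₁₀(14.3/2.9)
    = 0.01551 × 0.6929 = 0.01074 m

S_s ≈ 10.7 mm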